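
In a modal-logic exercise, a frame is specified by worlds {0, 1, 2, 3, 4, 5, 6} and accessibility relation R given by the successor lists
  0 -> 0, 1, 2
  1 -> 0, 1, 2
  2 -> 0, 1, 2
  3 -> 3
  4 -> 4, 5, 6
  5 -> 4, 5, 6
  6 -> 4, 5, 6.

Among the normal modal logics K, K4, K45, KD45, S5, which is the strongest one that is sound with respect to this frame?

S5

Transitive (axiom 4): yes — every two-step R-path is closed by a direct edge.
Euclidean (axiom 5): yes — any two successors of a common world are R-related.
Serial (axiom D): yes — every world has a successor (e.g. 0 R 0).
Reflexive (axiom T): yes — every world is R-related to itself.
So F validates K, K4, K45, KD45, S5. The strongest is S5.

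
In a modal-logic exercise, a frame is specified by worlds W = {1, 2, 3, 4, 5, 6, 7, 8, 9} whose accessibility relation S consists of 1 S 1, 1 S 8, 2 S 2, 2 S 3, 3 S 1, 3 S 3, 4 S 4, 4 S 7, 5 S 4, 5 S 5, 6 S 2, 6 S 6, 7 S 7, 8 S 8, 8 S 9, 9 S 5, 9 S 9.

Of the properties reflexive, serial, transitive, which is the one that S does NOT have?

Reflexive: yes — every world is S-related to itself.
Serial: yes — every world has a successor (e.g. 1 S 1).
Transitive: no — 1 S 8 and 8 S 9, but not 1 S 9.
Only transitive fails.

transitive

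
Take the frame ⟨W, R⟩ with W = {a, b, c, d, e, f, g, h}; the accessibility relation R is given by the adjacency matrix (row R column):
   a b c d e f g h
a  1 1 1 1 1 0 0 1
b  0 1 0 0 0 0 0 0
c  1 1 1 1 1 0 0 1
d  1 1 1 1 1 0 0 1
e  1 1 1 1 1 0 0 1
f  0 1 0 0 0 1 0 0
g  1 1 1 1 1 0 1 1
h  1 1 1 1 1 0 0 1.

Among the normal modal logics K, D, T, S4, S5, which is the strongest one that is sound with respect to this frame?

S4

Serial (axiom D): yes — every world has a successor (e.g. a R a).
Reflexive (axiom T): yes — every world is R-related to itself.
Transitive (axiom 4): yes — every two-step R-path is closed by a direct edge.
Euclidean (axiom 5): no — a R b and a R c, but not b R c.
So F validates K, D, T, S4; S5 would additionally require R to be Euclidean. The strongest is S4.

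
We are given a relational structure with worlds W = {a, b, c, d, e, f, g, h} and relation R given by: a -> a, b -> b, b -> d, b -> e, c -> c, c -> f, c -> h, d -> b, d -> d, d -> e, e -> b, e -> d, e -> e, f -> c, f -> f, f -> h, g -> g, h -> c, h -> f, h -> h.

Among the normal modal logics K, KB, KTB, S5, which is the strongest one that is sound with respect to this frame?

Symmetric (axiom B): yes — every pair in R has its reverse in R.
Reflexive (axiom T): yes — every world is R-related to itself.
Euclidean (axiom 5): yes — any two successors of a common world are R-related.
So F validates K, KB, KTB, S5. The strongest is S5.

S5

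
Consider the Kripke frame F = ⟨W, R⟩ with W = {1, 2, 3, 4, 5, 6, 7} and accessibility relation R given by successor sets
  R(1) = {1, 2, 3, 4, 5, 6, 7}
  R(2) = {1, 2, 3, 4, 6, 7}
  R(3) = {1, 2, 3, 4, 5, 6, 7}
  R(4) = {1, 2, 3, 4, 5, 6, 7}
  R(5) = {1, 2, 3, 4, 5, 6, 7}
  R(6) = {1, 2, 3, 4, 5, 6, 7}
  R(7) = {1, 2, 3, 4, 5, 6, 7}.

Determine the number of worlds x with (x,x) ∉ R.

0

R is reflexive; there are no such worlds.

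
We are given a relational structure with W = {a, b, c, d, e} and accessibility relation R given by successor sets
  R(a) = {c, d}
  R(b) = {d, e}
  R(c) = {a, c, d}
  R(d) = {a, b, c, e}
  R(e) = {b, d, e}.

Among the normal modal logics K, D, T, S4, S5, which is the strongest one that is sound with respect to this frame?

D

Serial (axiom D): yes — every world has a successor (e.g. a R c).
Reflexive (axiom T): no — a is not related to itself.
Transitive (axiom 4): no — a R d and d R b, but not a R b.
Euclidean (axiom 5): no — d R a and d R b, but not a R b.
So F validates K, D; T would additionally require R to be reflexive. The strongest is D.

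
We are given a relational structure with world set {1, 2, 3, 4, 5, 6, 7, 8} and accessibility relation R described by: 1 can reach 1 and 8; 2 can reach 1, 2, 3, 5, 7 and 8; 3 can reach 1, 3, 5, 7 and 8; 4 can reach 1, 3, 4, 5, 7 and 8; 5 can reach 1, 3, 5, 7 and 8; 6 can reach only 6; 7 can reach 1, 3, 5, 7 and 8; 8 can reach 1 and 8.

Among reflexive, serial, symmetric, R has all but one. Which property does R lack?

symmetric

Reflexive: yes — every world is R-related to itself.
Serial: yes — every world has a successor (e.g. 1 R 1).
Symmetric: no — 2 R 1 but not 1 R 2.
Only symmetric fails.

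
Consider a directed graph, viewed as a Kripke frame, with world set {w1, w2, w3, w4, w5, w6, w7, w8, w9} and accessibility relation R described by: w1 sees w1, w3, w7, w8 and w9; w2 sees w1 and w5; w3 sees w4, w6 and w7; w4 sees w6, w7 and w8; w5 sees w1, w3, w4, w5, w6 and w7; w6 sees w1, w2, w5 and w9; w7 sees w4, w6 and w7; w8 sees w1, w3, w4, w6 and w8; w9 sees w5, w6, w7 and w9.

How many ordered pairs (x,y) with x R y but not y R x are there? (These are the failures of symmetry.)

20

Enumerating: (w1,w3), (w1,w7), (w1,w9), (w2,w1), (w2,w5), (w3,w4), (w3,w6), (w3,w7), (w4,w6), (w5,w1), (w5,w3), (w5,w4), … and 8 more.
Total: 20.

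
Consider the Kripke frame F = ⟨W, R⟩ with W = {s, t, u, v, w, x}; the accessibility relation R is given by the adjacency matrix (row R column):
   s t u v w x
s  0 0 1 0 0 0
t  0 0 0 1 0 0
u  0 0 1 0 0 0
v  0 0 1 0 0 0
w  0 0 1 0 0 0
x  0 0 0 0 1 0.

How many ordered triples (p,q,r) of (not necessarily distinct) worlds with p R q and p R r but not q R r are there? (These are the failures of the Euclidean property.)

Enumerating: (t,v,v), (x,w,w).

2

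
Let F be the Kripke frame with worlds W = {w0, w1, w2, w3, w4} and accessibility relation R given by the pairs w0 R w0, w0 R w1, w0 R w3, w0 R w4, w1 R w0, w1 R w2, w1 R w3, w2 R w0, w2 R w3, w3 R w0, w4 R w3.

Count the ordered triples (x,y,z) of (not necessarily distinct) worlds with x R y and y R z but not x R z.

Enumerating: (w0,w1,w2), (w1,w0,w1), (w1,w0,w4), (w2,w0,w1), (w2,w0,w4), (w3,w0,w1), (w3,w0,w3), (w3,w0,w4), (w4,w3,w0).

9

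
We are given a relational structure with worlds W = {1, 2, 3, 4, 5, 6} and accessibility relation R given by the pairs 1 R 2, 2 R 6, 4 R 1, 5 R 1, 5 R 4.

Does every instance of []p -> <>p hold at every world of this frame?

Axiom D corresponds to the accessibility relation being serial.
Serial: no — 3 has no R-successor.

No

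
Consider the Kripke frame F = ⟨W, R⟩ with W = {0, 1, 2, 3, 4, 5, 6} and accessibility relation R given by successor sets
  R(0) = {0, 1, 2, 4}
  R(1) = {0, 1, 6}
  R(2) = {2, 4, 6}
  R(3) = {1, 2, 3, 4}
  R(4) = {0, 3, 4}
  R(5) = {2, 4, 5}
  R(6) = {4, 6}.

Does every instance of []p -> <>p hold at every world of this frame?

By correspondence theory, D is valid on a frame iff R is serial.
Serial: yes — every world has a successor (e.g. 0 R 0).

Yes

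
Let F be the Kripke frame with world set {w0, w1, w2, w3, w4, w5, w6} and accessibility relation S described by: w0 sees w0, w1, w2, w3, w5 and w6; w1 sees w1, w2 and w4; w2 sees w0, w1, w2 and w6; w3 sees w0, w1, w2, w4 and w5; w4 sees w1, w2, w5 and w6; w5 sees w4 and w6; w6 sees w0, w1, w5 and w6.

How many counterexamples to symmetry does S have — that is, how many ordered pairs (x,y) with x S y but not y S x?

Enumerating: (w0,w1), (w0,w5), (w2,w6), (w3,w1), (w3,w2), (w3,w4), (w3,w5), (w4,w2), (w4,w6), (w6,w1).

10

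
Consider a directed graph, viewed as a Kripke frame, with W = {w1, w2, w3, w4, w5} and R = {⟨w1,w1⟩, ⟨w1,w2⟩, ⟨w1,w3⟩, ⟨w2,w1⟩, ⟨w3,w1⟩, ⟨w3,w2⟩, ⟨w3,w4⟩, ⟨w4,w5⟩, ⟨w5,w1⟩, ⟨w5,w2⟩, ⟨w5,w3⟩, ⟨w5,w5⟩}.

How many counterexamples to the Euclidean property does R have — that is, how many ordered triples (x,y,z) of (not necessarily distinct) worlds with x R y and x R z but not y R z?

15

Enumerating: (w1,w2,w2), (w1,w2,w3), (w1,w3,w3), (w3,w1,w4), (w3,w2,w2), (w3,w2,w4), (w3,w4,w1), (w3,w4,w2), (w3,w4,w4), (w5,w1,w5), (w5,w2,w2), (w5,w2,w3), (w5,w2,w5), (w5,w3,w3), (w5,w3,w5).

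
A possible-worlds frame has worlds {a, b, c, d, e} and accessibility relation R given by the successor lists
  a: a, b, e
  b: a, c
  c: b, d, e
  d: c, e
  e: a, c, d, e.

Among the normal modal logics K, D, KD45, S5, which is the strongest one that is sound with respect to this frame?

Serial (axiom D): yes — every world has a successor (e.g. a R a).
Euclidean (axiom 5): no — a R b and a R e, but not b R e.
Transitive (axiom 4): no — a R b and b R c, but not a R c.
Reflexive (axiom T): no — b is not related to itself.
So F validates K, D; KD45 would additionally require R to be Euclidean and transitive. The strongest is D.

D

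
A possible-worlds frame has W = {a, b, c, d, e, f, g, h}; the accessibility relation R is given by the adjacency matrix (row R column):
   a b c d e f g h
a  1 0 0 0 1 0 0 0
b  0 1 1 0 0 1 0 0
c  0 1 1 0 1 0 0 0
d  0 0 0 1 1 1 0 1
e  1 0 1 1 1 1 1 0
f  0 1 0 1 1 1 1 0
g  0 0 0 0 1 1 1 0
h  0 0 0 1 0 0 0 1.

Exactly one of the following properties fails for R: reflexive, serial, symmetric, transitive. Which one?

Reflexive: yes — every world is R-related to itself.
Serial: yes — every world has a successor (e.g. a R a).
Symmetric: yes — every pair in R has its reverse in R.
Transitive: no — a R e and e R c, but not a R c.
Only transitive fails.

transitive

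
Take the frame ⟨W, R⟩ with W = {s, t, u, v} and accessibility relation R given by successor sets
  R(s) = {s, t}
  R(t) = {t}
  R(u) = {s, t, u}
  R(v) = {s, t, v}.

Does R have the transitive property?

Transitive: yes — every two-step R-path is closed by a direct edge.

Yes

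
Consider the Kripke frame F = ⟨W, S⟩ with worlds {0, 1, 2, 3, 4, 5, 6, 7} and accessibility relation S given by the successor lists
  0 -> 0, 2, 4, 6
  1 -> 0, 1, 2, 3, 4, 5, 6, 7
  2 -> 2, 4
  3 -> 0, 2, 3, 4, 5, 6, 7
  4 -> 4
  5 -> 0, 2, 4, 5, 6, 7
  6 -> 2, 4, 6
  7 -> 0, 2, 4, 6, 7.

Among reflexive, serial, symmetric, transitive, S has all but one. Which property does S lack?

Reflexive: yes — every world is S-related to itself.
Serial: yes — every world has a successor (e.g. 0 S 0).
Symmetric: no — 0 S 2 but not 2 S 0.
Transitive: yes — every two-step S-path is closed by a direct edge.
Only symmetric fails.

symmetric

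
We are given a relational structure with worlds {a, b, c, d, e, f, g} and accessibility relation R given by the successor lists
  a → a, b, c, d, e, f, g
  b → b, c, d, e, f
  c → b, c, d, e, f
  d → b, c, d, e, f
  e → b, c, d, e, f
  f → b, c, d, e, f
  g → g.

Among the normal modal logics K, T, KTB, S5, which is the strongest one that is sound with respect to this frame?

T

Reflexive (axiom T): yes — every world is R-related to itself.
Symmetric (axiom B): no — a R b but not b R a.
Euclidean (axiom 5): no — a R b and a R g, but not b R g.
So F validates K, T; KTB would additionally require R to be symmetric. The strongest is T.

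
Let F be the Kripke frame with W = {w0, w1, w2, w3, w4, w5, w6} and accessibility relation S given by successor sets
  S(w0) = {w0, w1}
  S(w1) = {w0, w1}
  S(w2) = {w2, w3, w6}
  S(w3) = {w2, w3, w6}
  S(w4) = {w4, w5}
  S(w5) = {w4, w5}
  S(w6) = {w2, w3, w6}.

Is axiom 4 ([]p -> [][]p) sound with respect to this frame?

Yes

By correspondence theory, 4 is valid on a frame iff S is transitive.
Transitive: yes — every two-step S-path is closed by a direct edge.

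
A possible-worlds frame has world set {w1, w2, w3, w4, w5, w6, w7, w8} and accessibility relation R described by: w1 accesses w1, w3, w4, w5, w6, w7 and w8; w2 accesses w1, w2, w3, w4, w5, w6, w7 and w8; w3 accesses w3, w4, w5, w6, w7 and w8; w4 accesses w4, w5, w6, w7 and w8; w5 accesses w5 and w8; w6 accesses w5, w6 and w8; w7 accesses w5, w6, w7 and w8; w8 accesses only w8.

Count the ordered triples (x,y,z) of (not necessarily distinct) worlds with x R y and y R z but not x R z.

0

R is transitive; there are no such tuples.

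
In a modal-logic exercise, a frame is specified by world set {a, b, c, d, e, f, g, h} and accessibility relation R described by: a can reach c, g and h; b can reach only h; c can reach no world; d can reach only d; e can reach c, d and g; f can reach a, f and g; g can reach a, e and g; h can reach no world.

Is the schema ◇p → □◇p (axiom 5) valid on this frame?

The schema 5 characterises exactly the Euclidean frames.
Euclidean: no — a R c and a R g, but not c R g.

No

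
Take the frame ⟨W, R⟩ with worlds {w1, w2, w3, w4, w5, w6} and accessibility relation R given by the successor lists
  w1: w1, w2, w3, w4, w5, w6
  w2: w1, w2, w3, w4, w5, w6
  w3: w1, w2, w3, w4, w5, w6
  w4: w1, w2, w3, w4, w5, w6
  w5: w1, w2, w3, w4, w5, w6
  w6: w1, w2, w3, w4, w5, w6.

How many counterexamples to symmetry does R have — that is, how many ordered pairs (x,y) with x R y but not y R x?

R is symmetric; there are no such tuples.

0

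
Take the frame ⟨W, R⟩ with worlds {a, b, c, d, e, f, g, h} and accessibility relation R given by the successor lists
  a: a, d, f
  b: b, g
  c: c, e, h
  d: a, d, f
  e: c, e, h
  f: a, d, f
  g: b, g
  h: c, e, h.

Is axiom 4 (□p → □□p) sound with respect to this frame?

By correspondence theory, 4 is valid on a frame iff R is transitive.
Transitive: yes — every two-step R-path is closed by a direct edge.

Yes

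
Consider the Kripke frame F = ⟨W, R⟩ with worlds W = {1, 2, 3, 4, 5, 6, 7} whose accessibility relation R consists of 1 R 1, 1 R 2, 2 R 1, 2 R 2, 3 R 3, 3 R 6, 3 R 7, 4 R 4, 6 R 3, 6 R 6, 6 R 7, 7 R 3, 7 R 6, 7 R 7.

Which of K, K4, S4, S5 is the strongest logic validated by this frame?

K4

Transitive (axiom 4): yes — every two-step R-path is closed by a direct edge.
Reflexive (axiom T): no — 5 is not related to itself.
Euclidean (axiom 5): yes — any two successors of a common world are R-related.
So F validates K, K4; S4 would additionally require R to be reflexive. The strongest is K4.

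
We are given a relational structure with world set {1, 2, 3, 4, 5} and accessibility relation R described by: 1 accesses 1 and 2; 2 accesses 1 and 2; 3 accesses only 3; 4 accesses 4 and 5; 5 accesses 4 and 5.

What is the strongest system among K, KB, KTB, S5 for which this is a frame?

S5

Symmetric (axiom B): yes — every pair in R has its reverse in R.
Reflexive (axiom T): yes — every world is R-related to itself.
Euclidean (axiom 5): yes — any two successors of a common world are R-related.
So F validates K, KB, KTB, S5. The strongest is S5.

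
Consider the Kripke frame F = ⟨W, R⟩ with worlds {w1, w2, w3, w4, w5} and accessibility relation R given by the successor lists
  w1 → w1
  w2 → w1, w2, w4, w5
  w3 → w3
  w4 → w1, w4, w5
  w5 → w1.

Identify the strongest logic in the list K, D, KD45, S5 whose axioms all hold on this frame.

D

Serial (axiom D): yes — every world has a successor (e.g. w1 R w1).
Euclidean (axiom 5): no — w2 R w1 and w2 R w4, but not w1 R w4.
Transitive (axiom 4): yes — every two-step R-path is closed by a direct edge.
Reflexive (axiom T): no — w5 is not related to itself.
So F validates K, D; KD45 would additionally require R to be Euclidean. The strongest is D.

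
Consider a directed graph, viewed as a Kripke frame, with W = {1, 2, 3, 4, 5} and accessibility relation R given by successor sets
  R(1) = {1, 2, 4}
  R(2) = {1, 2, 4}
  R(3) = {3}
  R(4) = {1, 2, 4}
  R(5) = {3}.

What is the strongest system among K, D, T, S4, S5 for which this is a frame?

Serial (axiom D): yes — every world has a successor (e.g. 1 R 1).
Reflexive (axiom T): no — 5 is not related to itself.
Transitive (axiom 4): yes — every two-step R-path is closed by a direct edge.
Euclidean (axiom 5): yes — any two successors of a common world are R-related.
So F validates K, D; T would additionally require R to be reflexive. The strongest is D.

D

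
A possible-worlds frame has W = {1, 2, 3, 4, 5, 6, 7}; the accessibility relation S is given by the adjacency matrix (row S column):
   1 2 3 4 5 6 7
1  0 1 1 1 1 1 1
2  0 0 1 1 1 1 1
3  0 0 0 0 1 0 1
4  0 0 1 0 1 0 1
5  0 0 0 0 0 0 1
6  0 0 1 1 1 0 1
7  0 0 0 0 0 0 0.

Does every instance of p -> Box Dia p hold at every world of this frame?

No

By correspondence theory, B is valid on a frame iff S is symmetric.
Symmetric: no — 1 S 2 but not 2 S 1.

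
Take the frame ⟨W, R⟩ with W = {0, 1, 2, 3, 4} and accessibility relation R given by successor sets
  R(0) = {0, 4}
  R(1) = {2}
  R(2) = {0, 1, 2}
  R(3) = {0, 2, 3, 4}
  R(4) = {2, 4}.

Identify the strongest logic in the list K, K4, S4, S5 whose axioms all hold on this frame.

K

Transitive (axiom 4): no — 0 R 4 and 4 R 2, but not 0 R 2.
Reflexive (axiom T): no — 1 is not related to itself.
Euclidean (axiom 5): no — 2 R 0 and 2 R 1, but not 0 R 1.
So F validates K; K4 would additionally require R to be transitive. The strongest is K.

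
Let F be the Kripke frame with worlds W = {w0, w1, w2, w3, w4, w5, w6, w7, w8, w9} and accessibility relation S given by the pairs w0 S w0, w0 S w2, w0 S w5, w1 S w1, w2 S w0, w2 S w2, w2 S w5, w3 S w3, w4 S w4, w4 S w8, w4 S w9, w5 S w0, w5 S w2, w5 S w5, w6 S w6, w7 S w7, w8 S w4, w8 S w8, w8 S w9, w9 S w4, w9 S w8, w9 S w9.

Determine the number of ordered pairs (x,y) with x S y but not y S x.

0

S is symmetric; there are no such tuples.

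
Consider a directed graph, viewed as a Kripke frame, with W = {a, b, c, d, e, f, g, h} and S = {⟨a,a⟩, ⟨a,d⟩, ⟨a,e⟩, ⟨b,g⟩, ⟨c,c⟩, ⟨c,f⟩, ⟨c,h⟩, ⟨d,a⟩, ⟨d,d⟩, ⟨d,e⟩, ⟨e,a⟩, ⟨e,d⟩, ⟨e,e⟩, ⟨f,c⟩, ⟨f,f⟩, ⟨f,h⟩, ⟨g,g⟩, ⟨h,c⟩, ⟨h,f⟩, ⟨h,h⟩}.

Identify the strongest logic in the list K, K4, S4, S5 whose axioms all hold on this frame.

Transitive (axiom 4): yes — every two-step S-path is closed by a direct edge.
Reflexive (axiom T): no — b is not related to itself.
Euclidean (axiom 5): yes — any two successors of a common world are S-related.
So F validates K, K4; S4 would additionally require S to be reflexive. The strongest is K4.

K4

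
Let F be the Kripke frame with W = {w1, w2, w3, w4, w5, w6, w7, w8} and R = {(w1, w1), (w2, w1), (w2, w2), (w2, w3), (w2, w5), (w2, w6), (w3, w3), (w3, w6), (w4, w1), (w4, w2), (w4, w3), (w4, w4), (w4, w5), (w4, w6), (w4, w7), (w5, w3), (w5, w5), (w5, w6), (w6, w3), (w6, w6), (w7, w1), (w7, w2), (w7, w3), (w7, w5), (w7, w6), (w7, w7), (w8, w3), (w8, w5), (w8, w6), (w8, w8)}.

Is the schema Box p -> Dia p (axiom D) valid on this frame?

Axiom D corresponds to the accessibility relation being serial.
Serial: yes — every world has a successor (e.g. w1 R w1).

Yes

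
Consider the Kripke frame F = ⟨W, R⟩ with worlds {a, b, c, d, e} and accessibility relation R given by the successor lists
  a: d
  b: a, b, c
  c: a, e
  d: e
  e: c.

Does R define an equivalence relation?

Reflexive: no — a is not related to itself.
Symmetric: no — a R d but not d R a.
Transitive: no — a R d and d R e, but not a R e.
So R is not an equivalence relation.

No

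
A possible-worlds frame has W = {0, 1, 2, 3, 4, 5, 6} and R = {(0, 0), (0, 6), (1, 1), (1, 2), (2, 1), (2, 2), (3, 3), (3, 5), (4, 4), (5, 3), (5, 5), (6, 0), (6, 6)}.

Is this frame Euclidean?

Yes

Euclidean: yes — any two successors of a common world are R-related.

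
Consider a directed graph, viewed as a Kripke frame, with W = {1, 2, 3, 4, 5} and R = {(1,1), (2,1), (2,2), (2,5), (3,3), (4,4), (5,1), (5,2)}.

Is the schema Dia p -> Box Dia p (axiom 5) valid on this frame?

By correspondence theory, 5 is valid on a frame iff R is Euclidean.
Euclidean: no — 2 R 1 and 2 R 5, but not 1 R 5.

No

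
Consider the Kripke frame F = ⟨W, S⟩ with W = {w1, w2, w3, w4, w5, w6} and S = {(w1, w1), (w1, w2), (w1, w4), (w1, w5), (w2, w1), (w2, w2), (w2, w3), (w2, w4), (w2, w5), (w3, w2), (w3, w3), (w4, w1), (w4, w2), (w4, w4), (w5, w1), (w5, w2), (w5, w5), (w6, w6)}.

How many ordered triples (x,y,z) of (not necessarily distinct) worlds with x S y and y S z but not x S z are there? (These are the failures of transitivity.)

Enumerating: (w1,w2,w3), (w3,w2,w1), (w3,w2,w4), (w3,w2,w5), (w4,w1,w5), (w4,w2,w3), (w4,w2,w5), (w5,w1,w4), (w5,w2,w3), (w5,w2,w4).

10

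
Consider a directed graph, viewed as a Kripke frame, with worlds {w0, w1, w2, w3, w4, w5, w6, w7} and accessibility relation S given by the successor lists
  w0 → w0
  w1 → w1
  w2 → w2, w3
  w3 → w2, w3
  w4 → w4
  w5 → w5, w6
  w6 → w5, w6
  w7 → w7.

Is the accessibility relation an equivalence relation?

Reflexive: yes — every world is S-related to itself.
Symmetric: yes — every pair in S has its reverse in S.
Transitive: yes — every two-step S-path is closed by a direct edge.
So S is an equivalence relation.

Yes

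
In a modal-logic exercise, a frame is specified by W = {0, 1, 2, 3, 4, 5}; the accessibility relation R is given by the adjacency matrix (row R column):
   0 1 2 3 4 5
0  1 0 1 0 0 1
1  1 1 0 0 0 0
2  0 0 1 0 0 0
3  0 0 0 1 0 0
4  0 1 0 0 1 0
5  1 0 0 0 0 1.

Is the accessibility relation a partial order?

Reflexive: yes — every world is R-related to itself.
Transitive: no — 1 R 0 and 0 R 2, but not 1 R 2.
Antisymmetric: no — 0 R 5 and 5 R 0 with 0 ≠ 5.
So R is not a partial order.

No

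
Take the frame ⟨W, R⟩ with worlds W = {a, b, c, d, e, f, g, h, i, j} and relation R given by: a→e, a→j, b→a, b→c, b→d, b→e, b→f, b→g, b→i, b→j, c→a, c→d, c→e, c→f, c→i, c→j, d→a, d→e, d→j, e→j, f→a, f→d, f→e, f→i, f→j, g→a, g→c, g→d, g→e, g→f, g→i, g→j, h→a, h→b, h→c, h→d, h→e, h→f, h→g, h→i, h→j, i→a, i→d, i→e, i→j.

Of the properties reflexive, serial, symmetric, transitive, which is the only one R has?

transitive

Reflexive: no — a is not related to itself.
Serial: no — j has no R-successor.
Symmetric: no — a R e but not e R a.
Transitive: yes — every two-step R-path is closed by a direct edge.
Only transitive holds.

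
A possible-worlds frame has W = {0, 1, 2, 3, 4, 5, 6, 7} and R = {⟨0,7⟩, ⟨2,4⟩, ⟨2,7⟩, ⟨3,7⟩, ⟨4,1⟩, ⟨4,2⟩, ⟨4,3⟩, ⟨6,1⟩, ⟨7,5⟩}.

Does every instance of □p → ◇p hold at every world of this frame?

No

The schema D characterises exactly the serial frames.
Serial: no — 1 has no R-successor.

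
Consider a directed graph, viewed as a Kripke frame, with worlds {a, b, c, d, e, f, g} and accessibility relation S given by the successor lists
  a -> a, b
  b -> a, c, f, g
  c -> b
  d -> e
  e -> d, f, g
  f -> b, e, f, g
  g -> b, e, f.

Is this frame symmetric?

Yes

Symmetric: yes — every pair in S has its reverse in S.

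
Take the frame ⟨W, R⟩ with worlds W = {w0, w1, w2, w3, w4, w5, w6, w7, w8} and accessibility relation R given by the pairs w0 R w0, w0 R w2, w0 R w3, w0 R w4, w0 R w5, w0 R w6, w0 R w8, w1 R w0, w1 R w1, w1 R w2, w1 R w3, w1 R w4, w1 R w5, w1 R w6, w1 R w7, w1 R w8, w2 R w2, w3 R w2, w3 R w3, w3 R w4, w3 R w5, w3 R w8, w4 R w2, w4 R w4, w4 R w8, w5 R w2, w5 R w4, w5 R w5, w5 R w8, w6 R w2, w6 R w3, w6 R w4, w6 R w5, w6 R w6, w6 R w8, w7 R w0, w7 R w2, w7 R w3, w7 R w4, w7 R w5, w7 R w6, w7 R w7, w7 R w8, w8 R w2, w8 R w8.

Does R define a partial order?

Reflexive: yes — every world is R-related to itself.
Transitive: yes — every two-step R-path is closed by a direct edge.
Antisymmetric: yes — no distinct pair is related both ways.
So R is a partial order.

Yes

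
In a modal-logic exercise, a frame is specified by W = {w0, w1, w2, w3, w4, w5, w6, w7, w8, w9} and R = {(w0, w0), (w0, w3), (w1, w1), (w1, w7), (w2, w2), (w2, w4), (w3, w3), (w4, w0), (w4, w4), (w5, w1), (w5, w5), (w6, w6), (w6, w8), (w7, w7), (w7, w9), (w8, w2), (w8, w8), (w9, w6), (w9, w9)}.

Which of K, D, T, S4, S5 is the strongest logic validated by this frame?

T

Serial (axiom D): yes — every world has a successor (e.g. w0 R w0).
Reflexive (axiom T): yes — every world is R-related to itself.
Transitive (axiom 4): no — w1 R w7 and w7 R w9, but not w1 R w9.
Euclidean (axiom 5): no — w0 R w3 and w0 R w0, but not w3 R w0.
So F validates K, D, T; S4 would additionally require R to be transitive. The strongest is T.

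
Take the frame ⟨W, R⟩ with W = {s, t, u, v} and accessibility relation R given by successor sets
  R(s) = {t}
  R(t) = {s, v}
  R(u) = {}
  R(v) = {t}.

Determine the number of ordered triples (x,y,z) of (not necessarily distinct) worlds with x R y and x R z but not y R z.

Enumerating: (s,t,t), (t,s,s), (t,s,v), (t,v,s), (t,v,v), (v,t,t).

6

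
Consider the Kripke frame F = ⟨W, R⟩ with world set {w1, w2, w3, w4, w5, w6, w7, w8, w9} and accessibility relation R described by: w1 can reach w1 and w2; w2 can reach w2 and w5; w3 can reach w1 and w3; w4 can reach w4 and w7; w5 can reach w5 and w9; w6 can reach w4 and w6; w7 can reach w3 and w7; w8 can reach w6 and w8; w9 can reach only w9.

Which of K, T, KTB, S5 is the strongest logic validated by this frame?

Reflexive (axiom T): yes — every world is R-related to itself.
Symmetric (axiom B): no — w1 R w2 but not w2 R w1.
Euclidean (axiom 5): no — w1 R w2 and w1 R w1, but not w2 R w1.
So F validates K, T; KTB would additionally require R to be symmetric. The strongest is T.

T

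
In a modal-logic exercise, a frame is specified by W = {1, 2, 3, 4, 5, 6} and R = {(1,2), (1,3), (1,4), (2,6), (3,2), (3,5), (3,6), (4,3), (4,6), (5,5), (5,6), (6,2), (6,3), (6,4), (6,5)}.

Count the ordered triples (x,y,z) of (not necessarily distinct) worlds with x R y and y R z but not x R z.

22

Enumerating: (1,2,6), (1,3,5), (1,3,6), (1,4,6), (2,6,2), (2,6,3), (2,6,4), (2,6,5), (3,6,3), (3,6,4), (4,3,2), (4,3,5), … and 10 more.
Total: 22.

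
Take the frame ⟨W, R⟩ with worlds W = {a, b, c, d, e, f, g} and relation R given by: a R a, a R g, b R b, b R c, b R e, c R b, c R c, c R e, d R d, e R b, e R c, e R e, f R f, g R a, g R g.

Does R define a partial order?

Reflexive: yes — every world is R-related to itself.
Transitive: yes — every two-step R-path is closed by a direct edge.
Antisymmetric: no — a R g and g R a with a ≠ g.
So R is not a partial order.

No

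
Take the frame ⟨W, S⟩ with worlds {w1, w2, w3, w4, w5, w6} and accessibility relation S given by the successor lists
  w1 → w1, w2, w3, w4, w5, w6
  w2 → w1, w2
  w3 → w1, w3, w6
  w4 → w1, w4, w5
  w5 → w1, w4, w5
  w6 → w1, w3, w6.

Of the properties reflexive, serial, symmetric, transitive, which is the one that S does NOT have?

Reflexive: yes — every world is S-related to itself.
Serial: yes — every world has a successor (e.g. w1 S w1).
Symmetric: yes — every pair in S has its reverse in S.
Transitive: no — w2 S w1 and w1 S w3, but not w2 S w3.
Only transitive fails.

transitive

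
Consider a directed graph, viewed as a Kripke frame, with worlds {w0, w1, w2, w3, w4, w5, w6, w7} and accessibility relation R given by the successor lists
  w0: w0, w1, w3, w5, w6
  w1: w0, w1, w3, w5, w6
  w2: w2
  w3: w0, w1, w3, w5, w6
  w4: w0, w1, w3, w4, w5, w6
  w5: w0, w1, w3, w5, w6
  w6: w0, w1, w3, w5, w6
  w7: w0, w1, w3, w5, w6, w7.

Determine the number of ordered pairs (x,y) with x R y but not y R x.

10

Enumerating: (w4,w0), (w4,w1), (w4,w3), (w4,w5), (w4,w6), (w7,w0), (w7,w1), (w7,w3), (w7,w5), (w7,w6).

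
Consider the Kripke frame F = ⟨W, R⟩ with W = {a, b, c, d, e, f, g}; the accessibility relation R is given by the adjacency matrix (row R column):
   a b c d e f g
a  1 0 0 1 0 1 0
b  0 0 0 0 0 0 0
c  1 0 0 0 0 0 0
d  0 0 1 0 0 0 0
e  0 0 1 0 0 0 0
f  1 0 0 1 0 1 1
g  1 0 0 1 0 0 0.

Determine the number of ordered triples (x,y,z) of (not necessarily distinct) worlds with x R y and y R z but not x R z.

9

Enumerating: (a,d,c), (a,f,g), (c,a,d), (c,a,f), (d,c,a), (e,c,a), (f,d,c), (g,a,f), (g,d,c).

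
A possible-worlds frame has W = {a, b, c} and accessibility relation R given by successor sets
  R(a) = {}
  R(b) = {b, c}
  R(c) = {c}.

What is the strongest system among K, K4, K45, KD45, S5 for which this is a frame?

K4

Transitive (axiom 4): yes — every two-step R-path is closed by a direct edge.
Euclidean (axiom 5): no — b R c and b R b, but not c R b.
Serial (axiom D): no — a has no R-successor.
Reflexive (axiom T): no — a is not related to itself.
So F validates K, K4; K45 would additionally require R to be Euclidean. The strongest is K4.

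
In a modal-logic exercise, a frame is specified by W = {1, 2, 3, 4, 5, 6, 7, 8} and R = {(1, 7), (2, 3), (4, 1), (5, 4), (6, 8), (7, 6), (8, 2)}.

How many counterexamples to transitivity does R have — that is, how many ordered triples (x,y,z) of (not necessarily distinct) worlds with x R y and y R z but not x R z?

Enumerating: (1,7,6), (4,1,7), (5,4,1), (6,8,2), (7,6,8), (8,2,3).

6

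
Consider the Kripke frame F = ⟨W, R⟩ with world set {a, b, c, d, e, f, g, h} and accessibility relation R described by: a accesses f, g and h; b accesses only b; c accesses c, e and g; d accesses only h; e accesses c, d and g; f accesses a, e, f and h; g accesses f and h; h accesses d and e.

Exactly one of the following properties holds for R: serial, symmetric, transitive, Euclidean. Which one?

serial

Serial: yes — every world has a successor (e.g. a R f).
Symmetric: no — a R g but not g R a.
Transitive: no — a R f and f R e, but not a R e.
Euclidean: no — a R f and a R g, but not f R g.
Only serial holds.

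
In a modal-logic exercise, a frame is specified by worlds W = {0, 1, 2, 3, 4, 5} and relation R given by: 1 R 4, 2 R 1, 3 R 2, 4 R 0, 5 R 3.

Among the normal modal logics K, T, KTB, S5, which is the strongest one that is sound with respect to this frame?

Reflexive (axiom T): no — 0 is not related to itself.
Symmetric (axiom B): no — 1 R 4 but not 4 R 1.
Euclidean (axiom 5): no — 1 R 4 and 1 R 4, but not 4 R 4.
So F validates K; T would additionally require R to be reflexive. The strongest is K.

K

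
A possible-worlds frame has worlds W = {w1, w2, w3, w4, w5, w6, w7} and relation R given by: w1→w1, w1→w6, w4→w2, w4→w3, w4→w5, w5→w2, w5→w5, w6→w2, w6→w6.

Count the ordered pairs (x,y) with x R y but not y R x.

Enumerating: (w1,w6), (w4,w2), (w4,w3), (w4,w5), (w5,w2), (w6,w2).

6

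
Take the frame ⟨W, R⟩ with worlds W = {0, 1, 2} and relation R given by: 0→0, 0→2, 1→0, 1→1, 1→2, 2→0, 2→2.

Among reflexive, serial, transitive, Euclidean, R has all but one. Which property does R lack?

Reflexive: yes — every world is R-related to itself.
Serial: yes — every world has a successor (e.g. 0 R 0).
Transitive: yes — every two-step R-path is closed by a direct edge.
Euclidean: no — 1 R 0 and 1 R 1, but not 0 R 1.
Only Euclidean fails.

Euclidean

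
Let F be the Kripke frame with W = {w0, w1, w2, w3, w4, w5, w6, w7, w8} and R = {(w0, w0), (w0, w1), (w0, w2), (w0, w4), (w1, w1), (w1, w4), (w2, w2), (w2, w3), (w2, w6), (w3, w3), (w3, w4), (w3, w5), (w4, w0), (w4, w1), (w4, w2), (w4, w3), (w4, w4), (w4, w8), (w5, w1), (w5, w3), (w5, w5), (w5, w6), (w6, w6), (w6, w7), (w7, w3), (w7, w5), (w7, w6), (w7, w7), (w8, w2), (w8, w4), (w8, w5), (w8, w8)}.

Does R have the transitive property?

No

Transitive: no — w0 R w2 and w2 R w3, but not w0 R w3.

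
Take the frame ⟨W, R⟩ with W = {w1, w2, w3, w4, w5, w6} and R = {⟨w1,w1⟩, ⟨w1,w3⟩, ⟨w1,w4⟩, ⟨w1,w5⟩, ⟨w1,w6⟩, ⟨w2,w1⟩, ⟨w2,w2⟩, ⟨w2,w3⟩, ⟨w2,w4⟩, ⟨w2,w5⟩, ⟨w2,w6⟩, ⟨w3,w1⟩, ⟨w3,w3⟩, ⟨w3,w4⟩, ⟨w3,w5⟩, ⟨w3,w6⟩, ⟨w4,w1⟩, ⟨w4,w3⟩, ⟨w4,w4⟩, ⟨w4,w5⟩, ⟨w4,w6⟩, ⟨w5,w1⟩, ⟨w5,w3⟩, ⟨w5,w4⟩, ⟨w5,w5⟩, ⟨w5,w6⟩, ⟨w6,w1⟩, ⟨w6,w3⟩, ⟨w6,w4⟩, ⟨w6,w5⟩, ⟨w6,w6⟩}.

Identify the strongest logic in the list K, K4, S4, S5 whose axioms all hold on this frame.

Transitive (axiom 4): yes — every two-step R-path is closed by a direct edge.
Reflexive (axiom T): yes — every world is R-related to itself.
Euclidean (axiom 5): no — w2 R w1 and w2 R w2, but not w1 R w2.
So F validates K, K4, S4; S5 would additionally require R to be Euclidean. The strongest is S4.

S4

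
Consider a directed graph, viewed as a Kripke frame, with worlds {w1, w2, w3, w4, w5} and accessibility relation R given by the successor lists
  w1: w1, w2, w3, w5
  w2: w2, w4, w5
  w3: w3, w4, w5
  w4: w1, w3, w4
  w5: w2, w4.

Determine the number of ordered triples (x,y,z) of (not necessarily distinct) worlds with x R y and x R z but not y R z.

16

Enumerating: (w1,w2,w1), (w1,w2,w3), (w1,w3,w1), (w1,w3,w2), (w1,w5,w1), (w1,w5,w3), (w1,w5,w5), (w2,w4,w2), (w2,w4,w5), (w2,w5,w5), (w3,w4,w5), (w3,w5,w3), (w3,w5,w5), (w4,w1,w4), (w4,w3,w1), (w5,w4,w2).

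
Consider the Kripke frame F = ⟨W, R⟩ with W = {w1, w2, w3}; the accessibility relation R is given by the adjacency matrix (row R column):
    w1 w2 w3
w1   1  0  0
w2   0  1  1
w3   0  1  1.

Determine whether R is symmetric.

Yes

Symmetric: yes — every pair in R has its reverse in R.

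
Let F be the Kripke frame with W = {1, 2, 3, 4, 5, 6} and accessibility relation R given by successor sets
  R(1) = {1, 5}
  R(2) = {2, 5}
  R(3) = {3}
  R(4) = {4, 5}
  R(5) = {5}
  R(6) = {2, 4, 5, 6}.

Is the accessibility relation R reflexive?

Reflexive: yes — every world is R-related to itself.

Yes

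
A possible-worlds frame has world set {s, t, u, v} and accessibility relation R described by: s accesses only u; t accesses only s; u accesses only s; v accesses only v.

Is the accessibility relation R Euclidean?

No

Euclidean: no — s R u and s R u, but not u R u.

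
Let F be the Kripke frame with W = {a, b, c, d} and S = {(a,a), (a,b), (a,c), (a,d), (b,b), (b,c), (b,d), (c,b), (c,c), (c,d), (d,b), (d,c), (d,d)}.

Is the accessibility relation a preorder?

Yes

Reflexive: yes — every world is S-related to itself.
Transitive: yes — every two-step S-path is closed by a direct edge.
So S is a preorder.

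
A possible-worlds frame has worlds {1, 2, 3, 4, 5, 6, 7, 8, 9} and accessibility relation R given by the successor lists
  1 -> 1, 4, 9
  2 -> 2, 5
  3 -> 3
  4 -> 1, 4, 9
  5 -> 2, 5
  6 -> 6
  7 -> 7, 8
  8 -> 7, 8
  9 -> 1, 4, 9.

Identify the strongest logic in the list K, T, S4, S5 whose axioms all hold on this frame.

S5

Reflexive (axiom T): yes — every world is R-related to itself.
Transitive (axiom 4): yes — every two-step R-path is closed by a direct edge.
Euclidean (axiom 5): yes — any two successors of a common world are R-related.
So F validates K, T, S4, S5. The strongest is S5.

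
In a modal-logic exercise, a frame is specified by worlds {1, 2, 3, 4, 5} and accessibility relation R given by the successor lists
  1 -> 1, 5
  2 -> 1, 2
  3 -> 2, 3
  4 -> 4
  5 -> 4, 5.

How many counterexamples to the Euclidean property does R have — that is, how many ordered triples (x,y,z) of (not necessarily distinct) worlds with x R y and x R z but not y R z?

4

Enumerating: (1,5,1), (2,1,2), (3,2,3), (5,4,5).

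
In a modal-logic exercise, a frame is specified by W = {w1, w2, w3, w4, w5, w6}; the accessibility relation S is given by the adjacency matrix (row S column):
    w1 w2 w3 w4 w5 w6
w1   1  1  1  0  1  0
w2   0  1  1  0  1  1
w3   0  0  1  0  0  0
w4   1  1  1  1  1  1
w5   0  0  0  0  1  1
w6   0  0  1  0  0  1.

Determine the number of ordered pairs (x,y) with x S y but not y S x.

Enumerating: (w1,w2), (w1,w3), (w1,w5), (w2,w3), (w2,w5), (w2,w6), (w4,w1), (w4,w2), (w4,w3), (w4,w5), (w4,w6), (w5,w6), (w6,w3).

13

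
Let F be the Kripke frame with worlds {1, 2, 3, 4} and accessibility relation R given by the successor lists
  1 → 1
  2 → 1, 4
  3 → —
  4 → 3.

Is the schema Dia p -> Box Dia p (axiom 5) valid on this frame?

By correspondence theory, 5 is valid on a frame iff R is Euclidean.
Euclidean: no — 2 R 1 and 2 R 4, but not 1 R 4.

No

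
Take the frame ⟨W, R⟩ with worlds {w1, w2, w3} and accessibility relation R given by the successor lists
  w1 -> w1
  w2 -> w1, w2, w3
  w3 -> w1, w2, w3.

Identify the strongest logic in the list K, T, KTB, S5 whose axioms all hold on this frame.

T

Reflexive (axiom T): yes — every world is R-related to itself.
Symmetric (axiom B): no — w2 R w1 but not w1 R w2.
Euclidean (axiom 5): no — w2 R w1 and w2 R w3, but not w1 R w3.
So F validates K, T; KTB would additionally require R to be symmetric. The strongest is T.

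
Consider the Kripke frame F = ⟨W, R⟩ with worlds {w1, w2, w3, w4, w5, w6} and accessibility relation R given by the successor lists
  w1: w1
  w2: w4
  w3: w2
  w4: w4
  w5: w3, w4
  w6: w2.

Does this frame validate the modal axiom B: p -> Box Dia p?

The schema B characterises exactly the symmetric frames.
Symmetric: no — w2 R w4 but not w4 R w2.

No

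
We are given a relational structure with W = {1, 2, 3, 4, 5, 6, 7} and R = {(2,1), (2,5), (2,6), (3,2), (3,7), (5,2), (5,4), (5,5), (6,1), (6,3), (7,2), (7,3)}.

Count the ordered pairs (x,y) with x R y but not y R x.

Enumerating: (2,1), (2,6), (3,2), (5,4), (6,1), (6,3), (7,2).

7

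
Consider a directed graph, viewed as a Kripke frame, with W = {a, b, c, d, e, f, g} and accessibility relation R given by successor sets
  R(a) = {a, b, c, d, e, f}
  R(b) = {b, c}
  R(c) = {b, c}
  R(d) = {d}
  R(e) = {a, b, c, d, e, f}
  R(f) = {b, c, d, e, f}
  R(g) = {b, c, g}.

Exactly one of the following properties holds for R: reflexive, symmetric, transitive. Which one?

reflexive

Reflexive: yes — every world is R-related to itself.
Symmetric: no — a R b but not b R a.
Transitive: no — f R e and e R a, but not f R a.
Only reflexive holds.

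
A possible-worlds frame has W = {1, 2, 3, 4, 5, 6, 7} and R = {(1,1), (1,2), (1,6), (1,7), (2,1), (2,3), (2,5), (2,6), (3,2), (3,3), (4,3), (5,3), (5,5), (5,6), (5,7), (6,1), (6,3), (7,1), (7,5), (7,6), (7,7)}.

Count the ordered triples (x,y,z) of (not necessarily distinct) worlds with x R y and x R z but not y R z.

29

Enumerating: (1,2,2), (1,2,7), (1,6,2), (1,6,6), (1,6,7), (1,7,2), (2,1,3), (2,1,5), (2,3,1), (2,3,5), (2,3,6), (2,5,1), … and 17 more.
Total: 29.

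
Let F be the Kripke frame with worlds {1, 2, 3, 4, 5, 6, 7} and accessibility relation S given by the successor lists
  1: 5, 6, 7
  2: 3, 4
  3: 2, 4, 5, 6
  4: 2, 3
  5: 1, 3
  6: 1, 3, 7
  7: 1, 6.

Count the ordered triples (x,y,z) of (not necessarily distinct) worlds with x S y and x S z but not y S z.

38

Enumerating: (1,5,5), (1,5,6), (1,5,7), (1,6,5), (1,6,6), (1,7,5), (1,7,7), (2,3,3), (2,4,4), (3,2,2), (3,2,5), (3,2,6), … and 26 more.
Total: 38.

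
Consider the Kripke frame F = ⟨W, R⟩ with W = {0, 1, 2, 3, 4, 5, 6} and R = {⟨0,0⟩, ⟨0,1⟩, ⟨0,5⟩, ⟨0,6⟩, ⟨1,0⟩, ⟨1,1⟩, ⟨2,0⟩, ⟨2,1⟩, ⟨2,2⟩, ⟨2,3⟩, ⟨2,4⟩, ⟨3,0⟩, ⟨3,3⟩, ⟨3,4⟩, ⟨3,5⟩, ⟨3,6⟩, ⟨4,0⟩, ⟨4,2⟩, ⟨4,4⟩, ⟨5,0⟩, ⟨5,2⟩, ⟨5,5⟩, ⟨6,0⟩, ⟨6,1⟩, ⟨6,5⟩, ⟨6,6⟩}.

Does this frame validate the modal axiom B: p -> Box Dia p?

By correspondence theory, B is valid on a frame iff R is symmetric.
Symmetric: no — 2 R 0 but not 0 R 2.

No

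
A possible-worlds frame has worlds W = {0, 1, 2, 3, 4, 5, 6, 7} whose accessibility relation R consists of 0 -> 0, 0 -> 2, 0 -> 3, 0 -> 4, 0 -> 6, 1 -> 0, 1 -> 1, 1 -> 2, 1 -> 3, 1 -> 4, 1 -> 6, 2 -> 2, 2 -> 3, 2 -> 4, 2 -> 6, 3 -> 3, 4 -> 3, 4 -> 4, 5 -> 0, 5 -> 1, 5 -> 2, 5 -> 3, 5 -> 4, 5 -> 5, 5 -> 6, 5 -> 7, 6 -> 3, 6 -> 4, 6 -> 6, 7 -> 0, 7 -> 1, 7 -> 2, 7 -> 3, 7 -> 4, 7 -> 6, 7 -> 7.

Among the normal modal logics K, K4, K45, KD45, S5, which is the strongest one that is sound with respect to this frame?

Transitive (axiom 4): yes — every two-step R-path is closed by a direct edge.
Euclidean (axiom 5): no — 0 R 3 and 0 R 2, but not 3 R 2.
Serial (axiom D): yes — every world has a successor (e.g. 0 R 0).
Reflexive (axiom T): yes — every world is R-related to itself.
So F validates K, K4; K45 would additionally require R to be Euclidean. The strongest is K4.

K4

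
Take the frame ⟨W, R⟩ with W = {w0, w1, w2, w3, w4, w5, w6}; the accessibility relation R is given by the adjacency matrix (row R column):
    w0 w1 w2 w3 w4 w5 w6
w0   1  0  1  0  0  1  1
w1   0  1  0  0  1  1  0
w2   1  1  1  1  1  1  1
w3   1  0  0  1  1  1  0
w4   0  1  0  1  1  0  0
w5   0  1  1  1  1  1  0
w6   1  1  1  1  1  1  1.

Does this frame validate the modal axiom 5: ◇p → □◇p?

Axiom 5 corresponds to the accessibility relation being Euclidean.
Euclidean: no — w0 R w5 and w0 R w6, but not w5 R w6.

No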